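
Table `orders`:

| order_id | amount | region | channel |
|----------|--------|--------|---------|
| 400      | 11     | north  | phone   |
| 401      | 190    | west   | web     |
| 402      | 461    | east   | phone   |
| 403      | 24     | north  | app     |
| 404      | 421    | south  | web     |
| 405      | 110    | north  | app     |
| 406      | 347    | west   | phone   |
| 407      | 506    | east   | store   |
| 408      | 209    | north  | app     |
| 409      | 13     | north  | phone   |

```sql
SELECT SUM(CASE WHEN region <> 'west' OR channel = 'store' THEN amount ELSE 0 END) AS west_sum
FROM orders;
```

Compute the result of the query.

1755

order_id=400: ✓ → 11
order_id=401: ✗
order_id=402: ✓ → 461
order_id=403: ✓ → 24
order_id=404: ✓ → 421
order_id=405: ✓ → 110
order_id=406: ✗
order_id=407: ✓ → 506
order_id=408: ✓ → 209
order_id=409: ✓ → 13
west_sum = 11 + 461 + 24 + 421 + 110 + 506 + 209 + 13 = 1755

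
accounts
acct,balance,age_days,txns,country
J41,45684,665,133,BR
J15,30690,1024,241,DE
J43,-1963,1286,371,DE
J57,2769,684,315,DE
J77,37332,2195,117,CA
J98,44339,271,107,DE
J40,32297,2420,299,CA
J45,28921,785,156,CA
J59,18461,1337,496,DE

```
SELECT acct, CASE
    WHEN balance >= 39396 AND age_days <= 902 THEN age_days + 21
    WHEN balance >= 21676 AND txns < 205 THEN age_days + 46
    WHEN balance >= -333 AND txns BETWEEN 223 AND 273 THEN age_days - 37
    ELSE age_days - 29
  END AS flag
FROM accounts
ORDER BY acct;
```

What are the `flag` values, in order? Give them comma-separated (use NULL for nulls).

987, 2391, 686, 1257, 831, 655, 1308, 2241, 292

acct=J15: balance >= -333 AND txns BETWEEN 223 AND 273 → 987
acct=J40: ELSE → 2391
acct=J41: balance >= 39396 AND age_days <= 902 → 686
acct=J43: ELSE → 1257
acct=J45: balance >= 21676 AND txns < 205 → 831
acct=J57: ELSE → 655
acct=J59: ELSE → 1308
acct=J77: balance >= 21676 AND txns < 205 → 2241
acct=J98: balance >= 39396 AND age_days <= 902 → 292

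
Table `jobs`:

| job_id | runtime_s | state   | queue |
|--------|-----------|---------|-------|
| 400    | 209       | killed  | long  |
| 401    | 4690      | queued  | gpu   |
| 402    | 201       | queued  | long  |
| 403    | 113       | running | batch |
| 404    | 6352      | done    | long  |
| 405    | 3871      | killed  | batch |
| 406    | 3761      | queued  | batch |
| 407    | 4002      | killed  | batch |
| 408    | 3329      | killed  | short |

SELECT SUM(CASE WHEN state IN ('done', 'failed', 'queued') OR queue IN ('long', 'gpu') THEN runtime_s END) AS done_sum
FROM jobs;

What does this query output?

job_id=400: ✓ → 209
job_id=401: ✓ → 4690
job_id=402: ✓ → 201
job_id=403: ✗
job_id=404: ✓ → 6352
job_id=405: ✗
job_id=406: ✓ → 3761
job_id=407: ✗
job_id=408: ✗
done_sum = 209 + 4690 + 201 + 6352 + 3761 = 15213

15213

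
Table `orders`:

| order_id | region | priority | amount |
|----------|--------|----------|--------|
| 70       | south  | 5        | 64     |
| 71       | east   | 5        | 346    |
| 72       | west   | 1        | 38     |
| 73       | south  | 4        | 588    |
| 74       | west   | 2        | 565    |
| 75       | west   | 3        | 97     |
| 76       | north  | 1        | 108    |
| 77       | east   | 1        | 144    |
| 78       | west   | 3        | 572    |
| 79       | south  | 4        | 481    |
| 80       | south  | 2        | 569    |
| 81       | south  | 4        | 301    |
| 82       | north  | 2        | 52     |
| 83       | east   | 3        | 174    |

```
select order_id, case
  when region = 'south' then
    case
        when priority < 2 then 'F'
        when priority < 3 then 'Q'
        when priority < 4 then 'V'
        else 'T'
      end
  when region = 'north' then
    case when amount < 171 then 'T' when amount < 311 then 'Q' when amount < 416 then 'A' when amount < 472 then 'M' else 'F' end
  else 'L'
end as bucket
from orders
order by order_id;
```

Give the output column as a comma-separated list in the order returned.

T, L, L, T, L, L, T, L, L, T, Q, T, T, L

order_id=70: region='south' → inner[ELSE] → T
order_id=71: region='east' → outer ELSE → L
order_id=72: region='west' → outer ELSE → L
order_id=73: region='south' → inner[ELSE] → T
order_id=74: region='west' → outer ELSE → L
order_id=75: region='west' → outer ELSE → L
order_id=76: region='north' → inner[amount < 171] → T
order_id=77: region='east' → outer ELSE → L
order_id=78: region='west' → outer ELSE → L
order_id=79: region='south' → inner[ELSE] → T
order_id=80: region='south' → inner[priority < 3] → Q
order_id=81: region='south' → inner[ELSE] → T
order_id=82: region='north' → inner[amount < 171] → T
order_id=83: region='east' → outer ELSE → L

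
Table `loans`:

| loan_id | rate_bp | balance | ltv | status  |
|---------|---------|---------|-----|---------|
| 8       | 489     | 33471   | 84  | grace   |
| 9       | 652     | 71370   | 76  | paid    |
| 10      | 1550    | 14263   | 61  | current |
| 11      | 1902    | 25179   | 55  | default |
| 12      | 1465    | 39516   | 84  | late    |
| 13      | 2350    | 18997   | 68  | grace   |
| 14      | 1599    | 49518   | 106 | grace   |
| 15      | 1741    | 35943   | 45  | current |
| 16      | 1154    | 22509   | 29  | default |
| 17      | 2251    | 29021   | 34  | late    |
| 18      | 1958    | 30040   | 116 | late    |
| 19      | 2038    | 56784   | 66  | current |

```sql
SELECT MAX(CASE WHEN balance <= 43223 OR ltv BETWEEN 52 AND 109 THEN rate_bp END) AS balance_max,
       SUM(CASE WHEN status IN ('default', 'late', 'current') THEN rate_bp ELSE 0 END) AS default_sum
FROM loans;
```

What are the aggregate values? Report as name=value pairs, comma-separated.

[balance_max: balance <= 43223 OR ltv BETWEEN 52 AND 109]
loan_id=8: ✓ → 489
loan_id=9: ✓ → 652
loan_id=10: ✓ → 1550
loan_id=11: ✓ → 1902
loan_id=12: ✓ → 1465
loan_id=13: ✓ → 2350
loan_id=14: ✓ → 1599
loan_id=15: ✓ → 1741
loan_id=16: ✓ → 1154
loan_id=17: ✓ → 2251
loan_id=18: ✓ → 1958
loan_id=19: ✓ → 2038
balance_max = MAX(489, 652, 1550, 1902, 1465, 2350, 1599, 1741, 1154, 2251, 1958, 2038) = 2350
—
[default_sum: status IN ('default', 'late', 'current')]
loan_id=8: ✗
loan_id=9: ✗
loan_id=10: ✓ → 1550
loan_id=11: ✓ → 1902
loan_id=12: ✓ → 1465
loan_id=13: ✗
loan_id=14: ✗
loan_id=15: ✓ → 1741
loan_id=16: ✓ → 1154
loan_id=17: ✓ → 2251
loan_id=18: ✓ → 1958
loan_id=19: ✓ → 2038
default_sum = 1550 + 1902 + 1465 + 1741 + 1154 + 2251 + 1958 + 2038 = 14059

balance_max=2350, default_sum=14059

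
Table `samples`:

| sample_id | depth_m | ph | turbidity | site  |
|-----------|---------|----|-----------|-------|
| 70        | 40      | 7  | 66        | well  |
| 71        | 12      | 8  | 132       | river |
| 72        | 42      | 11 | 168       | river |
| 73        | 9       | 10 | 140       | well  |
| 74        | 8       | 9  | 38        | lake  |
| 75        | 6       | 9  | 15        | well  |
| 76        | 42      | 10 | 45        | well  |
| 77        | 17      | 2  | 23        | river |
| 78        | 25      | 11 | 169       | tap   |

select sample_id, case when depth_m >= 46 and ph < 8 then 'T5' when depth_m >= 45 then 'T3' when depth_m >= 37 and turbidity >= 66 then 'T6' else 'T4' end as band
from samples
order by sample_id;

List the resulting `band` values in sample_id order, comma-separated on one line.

sample_id=70: depth_m >= 37 and turbidity >= 66 → T6
sample_id=71: ELSE → T4
sample_id=72: depth_m >= 37 and turbidity >= 66 → T6
sample_id=73: ELSE → T4
sample_id=74: ELSE → T4
sample_id=75: ELSE → T4
sample_id=76: ELSE → T4
sample_id=77: ELSE → T4
sample_id=78: ELSE → T4

T6, T4, T6, T4, T4, T4, T4, T4, T4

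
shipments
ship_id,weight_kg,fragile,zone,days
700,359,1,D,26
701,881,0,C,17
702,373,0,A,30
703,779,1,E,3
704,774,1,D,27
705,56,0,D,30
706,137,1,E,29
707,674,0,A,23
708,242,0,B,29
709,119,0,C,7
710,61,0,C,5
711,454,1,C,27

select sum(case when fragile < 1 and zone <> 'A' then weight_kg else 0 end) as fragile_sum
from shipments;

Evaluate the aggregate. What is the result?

1359

ship_id=700: ✗
ship_id=701: ✓ → 881
ship_id=702: ✗
ship_id=703: ✗
ship_id=704: ✗
ship_id=705: ✓ → 56
ship_id=706: ✗
ship_id=707: ✗
ship_id=708: ✓ → 242
ship_id=709: ✓ → 119
ship_id=710: ✓ → 61
ship_id=711: ✗
fragile_sum = 881 + 56 + 242 + 119 + 61 = 1359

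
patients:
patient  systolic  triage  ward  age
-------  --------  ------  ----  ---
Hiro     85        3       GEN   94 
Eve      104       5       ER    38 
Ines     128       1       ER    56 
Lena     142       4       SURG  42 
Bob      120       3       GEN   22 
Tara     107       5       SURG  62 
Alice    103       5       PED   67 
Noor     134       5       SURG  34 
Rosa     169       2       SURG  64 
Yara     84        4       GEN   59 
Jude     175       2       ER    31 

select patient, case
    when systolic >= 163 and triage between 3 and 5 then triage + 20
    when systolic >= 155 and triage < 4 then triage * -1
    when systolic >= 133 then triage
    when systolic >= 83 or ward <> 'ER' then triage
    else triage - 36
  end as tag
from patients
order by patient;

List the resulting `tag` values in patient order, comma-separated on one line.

5, 3, 5, 3, 1, -2, 4, 5, -2, 5, 4

patient=Alice: systolic >= 83 or ward <> 'ER' → 5
patient=Bob: systolic >= 83 or ward <> 'ER' → 3
patient=Eve: systolic >= 83 or ward <> 'ER' → 5
patient=Hiro: systolic >= 83 or ward <> 'ER' → 3
patient=Ines: systolic >= 83 or ward <> 'ER' → 1
patient=Jude: systolic >= 155 and triage < 4 → -2
patient=Lena: systolic >= 133 → 4
patient=Noor: systolic >= 133 → 5
patient=Rosa: systolic >= 155 and triage < 4 → -2
patient=Tara: systolic >= 83 or ward <> 'ER' → 5
patient=Yara: systolic >= 83 or ward <> 'ER' → 4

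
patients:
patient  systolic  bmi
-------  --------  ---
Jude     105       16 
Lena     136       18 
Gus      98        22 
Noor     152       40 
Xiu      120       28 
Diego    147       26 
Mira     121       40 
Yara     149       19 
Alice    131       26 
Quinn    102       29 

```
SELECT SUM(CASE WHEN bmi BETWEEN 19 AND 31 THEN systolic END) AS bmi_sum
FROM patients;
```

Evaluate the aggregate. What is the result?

patient=Jude: ✗
patient=Lena: ✗
patient=Gus: ✓ → 98
patient=Noor: ✗
patient=Xiu: ✓ → 120
patient=Diego: ✓ → 147
patient=Mira: ✗
patient=Yara: ✓ → 149
patient=Alice: ✓ → 131
patient=Quinn: ✓ → 102
bmi_sum = 98 + 120 + 147 + 149 + 131 + 102 = 747

747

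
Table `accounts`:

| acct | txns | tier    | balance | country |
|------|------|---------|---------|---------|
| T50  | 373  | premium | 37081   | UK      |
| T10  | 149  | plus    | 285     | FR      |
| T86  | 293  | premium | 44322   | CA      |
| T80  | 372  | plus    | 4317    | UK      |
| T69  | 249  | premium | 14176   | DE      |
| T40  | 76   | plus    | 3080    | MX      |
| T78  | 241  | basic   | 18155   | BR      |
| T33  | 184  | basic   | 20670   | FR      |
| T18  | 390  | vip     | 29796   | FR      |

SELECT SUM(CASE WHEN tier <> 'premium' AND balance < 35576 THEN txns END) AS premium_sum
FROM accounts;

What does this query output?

acct=T50: ✗
acct=T10: ✓ → 149
acct=T86: ✗
acct=T80: ✓ → 372
acct=T69: ✗
acct=T40: ✓ → 76
acct=T78: ✓ → 241
acct=T33: ✓ → 184
acct=T18: ✓ → 390
premium_sum = 149 + 372 + 76 + 241 + 184 + 390 = 1412

1412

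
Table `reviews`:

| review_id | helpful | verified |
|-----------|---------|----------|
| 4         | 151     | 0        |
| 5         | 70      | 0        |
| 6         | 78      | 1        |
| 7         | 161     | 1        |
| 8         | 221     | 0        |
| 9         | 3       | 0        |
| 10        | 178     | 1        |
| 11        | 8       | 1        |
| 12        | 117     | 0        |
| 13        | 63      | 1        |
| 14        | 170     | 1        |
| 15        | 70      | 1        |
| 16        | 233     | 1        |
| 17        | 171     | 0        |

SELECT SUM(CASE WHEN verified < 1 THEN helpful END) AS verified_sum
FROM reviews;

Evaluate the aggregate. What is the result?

review_id=4: ✓ → 151
review_id=5: ✓ → 70
review_id=6: ✗
review_id=7: ✗
review_id=8: ✓ → 221
review_id=9: ✓ → 3
review_id=10: ✗
review_id=11: ✗
review_id=12: ✓ → 117
review_id=13: ✗
review_id=14: ✗
review_id=15: ✗
review_id=16: ✗
review_id=17: ✓ → 171
verified_sum = 151 + 70 + 221 + 3 + 117 + 171 = 733

733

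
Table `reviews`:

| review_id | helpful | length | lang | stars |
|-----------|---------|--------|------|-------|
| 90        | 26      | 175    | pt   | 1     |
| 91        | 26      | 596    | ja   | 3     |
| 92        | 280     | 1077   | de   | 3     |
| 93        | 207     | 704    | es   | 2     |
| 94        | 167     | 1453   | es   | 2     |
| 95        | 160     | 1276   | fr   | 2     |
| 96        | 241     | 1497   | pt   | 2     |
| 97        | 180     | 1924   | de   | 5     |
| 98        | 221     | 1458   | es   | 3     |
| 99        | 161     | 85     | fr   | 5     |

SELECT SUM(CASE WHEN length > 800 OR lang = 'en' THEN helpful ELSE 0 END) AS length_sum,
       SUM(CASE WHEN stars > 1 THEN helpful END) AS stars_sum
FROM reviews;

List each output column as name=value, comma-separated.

[length_sum: length > 800 OR lang = 'en']
review_id=90: ✗
review_id=91: ✗
review_id=92: ✓ → 280
review_id=93: ✗
review_id=94: ✓ → 167
review_id=95: ✓ → 160
review_id=96: ✓ → 241
review_id=97: ✓ → 180
review_id=98: ✓ → 221
review_id=99: ✗
length_sum = 280 + 167 + 160 + 241 + 180 + 221 = 1249
—
[stars_sum: stars > 1]
review_id=90: ✗
review_id=91: ✓ → 26
review_id=92: ✓ → 280
review_id=93: ✓ → 207
review_id=94: ✓ → 167
review_id=95: ✓ → 160
review_id=96: ✓ → 241
review_id=97: ✓ → 180
review_id=98: ✓ → 221
review_id=99: ✓ → 161
stars_sum = 26 + 280 + 207 + 167 + 160 + 241 + 180 + 221 + 161 = 1643

length_sum=1249, stars_sum=1643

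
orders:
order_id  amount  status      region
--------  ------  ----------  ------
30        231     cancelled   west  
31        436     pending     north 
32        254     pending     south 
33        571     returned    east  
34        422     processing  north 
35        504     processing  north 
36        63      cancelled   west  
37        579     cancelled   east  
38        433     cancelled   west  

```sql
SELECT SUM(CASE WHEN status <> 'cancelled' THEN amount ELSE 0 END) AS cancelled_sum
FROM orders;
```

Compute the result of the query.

2187

order_id=30: ✗
order_id=31: ✓ → 436
order_id=32: ✓ → 254
order_id=33: ✓ → 571
order_id=34: ✓ → 422
order_id=35: ✓ → 504
order_id=36: ✗
order_id=37: ✗
order_id=38: ✗
cancelled_sum = 436 + 254 + 571 + 422 + 504 = 2187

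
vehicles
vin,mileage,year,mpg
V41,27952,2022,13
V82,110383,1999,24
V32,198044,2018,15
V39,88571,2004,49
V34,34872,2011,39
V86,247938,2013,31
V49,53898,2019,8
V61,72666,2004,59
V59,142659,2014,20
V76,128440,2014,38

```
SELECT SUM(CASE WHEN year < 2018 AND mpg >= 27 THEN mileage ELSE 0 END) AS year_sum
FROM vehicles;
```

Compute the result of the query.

vin=V41: ✗
vin=V82: ✗
vin=V32: ✗
vin=V39: ✓ → 88571
vin=V34: ✓ → 34872
vin=V86: ✓ → 247938
vin=V49: ✗
vin=V61: ✓ → 72666
vin=V59: ✗
vin=V76: ✓ → 128440
year_sum = 88571 + 34872 + 247938 + 72666 + 128440 = 572487

572487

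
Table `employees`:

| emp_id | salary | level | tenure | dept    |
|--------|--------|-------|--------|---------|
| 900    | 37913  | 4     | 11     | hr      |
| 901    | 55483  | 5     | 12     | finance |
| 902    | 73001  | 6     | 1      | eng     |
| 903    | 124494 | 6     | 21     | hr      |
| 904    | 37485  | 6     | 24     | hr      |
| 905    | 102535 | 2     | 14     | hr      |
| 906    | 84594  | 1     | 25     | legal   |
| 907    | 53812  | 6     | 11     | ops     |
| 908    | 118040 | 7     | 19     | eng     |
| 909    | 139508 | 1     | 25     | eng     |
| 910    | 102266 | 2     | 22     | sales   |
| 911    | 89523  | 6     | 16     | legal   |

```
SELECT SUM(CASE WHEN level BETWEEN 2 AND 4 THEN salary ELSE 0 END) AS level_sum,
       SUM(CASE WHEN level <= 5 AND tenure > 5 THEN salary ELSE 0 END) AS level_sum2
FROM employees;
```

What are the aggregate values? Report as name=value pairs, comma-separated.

[level_sum: level BETWEEN 2 AND 4]
emp_id=900: ✓ → 37913
emp_id=901: ✗
emp_id=902: ✗
emp_id=903: ✗
emp_id=904: ✗
emp_id=905: ✓ → 102535
emp_id=906: ✗
emp_id=907: ✗
emp_id=908: ✗
emp_id=909: ✗
emp_id=910: ✓ → 102266
emp_id=911: ✗
level_sum = 37913 + 102535 + 102266 = 242714
—
[level_sum2: level <= 5 AND tenure > 5]
emp_id=900: ✓ → 37913
emp_id=901: ✓ → 55483
emp_id=902: ✗
emp_id=903: ✗
emp_id=904: ✗
emp_id=905: ✓ → 102535
emp_id=906: ✓ → 84594
emp_id=907: ✗
emp_id=908: ✗
emp_id=909: ✓ → 139508
emp_id=910: ✓ → 102266
emp_id=911: ✗
level_sum2 = 37913 + 55483 + 102535 + 84594 + 139508 + 102266 = 522299

level_sum=242714, level_sum2=522299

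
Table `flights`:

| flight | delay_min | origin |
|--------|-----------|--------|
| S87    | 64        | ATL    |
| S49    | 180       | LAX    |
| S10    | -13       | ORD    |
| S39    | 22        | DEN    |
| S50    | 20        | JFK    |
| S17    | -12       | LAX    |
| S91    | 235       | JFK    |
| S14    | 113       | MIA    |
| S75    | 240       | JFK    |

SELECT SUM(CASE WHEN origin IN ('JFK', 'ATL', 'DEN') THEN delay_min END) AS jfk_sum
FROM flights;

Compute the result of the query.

581

flight=S87: ✓ → 64
flight=S49: ✗
flight=S10: ✗
flight=S39: ✓ → 22
flight=S50: ✓ → 20
flight=S17: ✗
flight=S91: ✓ → 235
flight=S14: ✗
flight=S75: ✓ → 240
jfk_sum = 64 + 22 + 20 + 235 + 240 = 581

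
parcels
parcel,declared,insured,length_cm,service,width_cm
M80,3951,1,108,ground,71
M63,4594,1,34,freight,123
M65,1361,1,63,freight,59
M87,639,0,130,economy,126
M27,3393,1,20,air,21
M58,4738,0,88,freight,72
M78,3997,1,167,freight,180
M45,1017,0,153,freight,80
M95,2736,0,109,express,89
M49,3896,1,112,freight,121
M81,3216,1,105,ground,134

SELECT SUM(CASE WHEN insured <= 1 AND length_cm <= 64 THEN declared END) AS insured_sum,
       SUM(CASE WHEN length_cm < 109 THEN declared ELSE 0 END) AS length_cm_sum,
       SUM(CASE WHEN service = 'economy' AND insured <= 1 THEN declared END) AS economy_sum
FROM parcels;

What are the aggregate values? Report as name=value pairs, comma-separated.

[insured_sum: insured <= 1 AND length_cm <= 64]
parcel=M80: ✗
parcel=M63: ✓ → 4594
parcel=M65: ✓ → 1361
parcel=M87: ✗
parcel=M27: ✓ → 3393
parcel=M58: ✗
parcel=M78: ✗
parcel=M45: ✗
parcel=M95: ✗
parcel=M49: ✗
parcel=M81: ✗
insured_sum = 4594 + 1361 + 3393 = 9348
—
[length_cm_sum: length_cm < 109]
parcel=M80: ✓ → 3951
parcel=M63: ✓ → 4594
parcel=M65: ✓ → 1361
parcel=M87: ✗
parcel=M27: ✓ → 3393
parcel=M58: ✓ → 4738
parcel=M78: ✗
parcel=M45: ✗
parcel=M95: ✗
parcel=M49: ✗
parcel=M81: ✓ → 3216
length_cm_sum = 3951 + 4594 + 1361 + 3393 + 4738 + 3216 = 21253
—
[economy_sum: service = 'economy' AND insured <= 1]
parcel=M80: ✗
parcel=M63: ✗
parcel=M65: ✗
parcel=M87: ✓ → 639
parcel=M27: ✗
parcel=M58: ✗
parcel=M78: ✗
parcel=M45: ✗
parcel=M95: ✗
parcel=M49: ✗
parcel=M81: ✗
economy_sum = 639

insured_sum=9348, length_cm_sum=21253, economy_sum=639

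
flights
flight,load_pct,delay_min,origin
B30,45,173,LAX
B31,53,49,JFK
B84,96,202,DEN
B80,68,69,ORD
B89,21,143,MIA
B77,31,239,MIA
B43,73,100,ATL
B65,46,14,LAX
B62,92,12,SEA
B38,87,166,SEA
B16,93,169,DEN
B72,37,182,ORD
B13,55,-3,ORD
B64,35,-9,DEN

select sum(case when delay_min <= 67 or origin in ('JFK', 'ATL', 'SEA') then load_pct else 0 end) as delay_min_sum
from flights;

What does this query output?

flight=B30: ✗
flight=B31: ✓ → 53
flight=B84: ✗
flight=B80: ✗
flight=B89: ✗
flight=B77: ✗
flight=B43: ✓ → 73
flight=B65: ✓ → 46
flight=B62: ✓ → 92
flight=B38: ✓ → 87
flight=B16: ✗
flight=B72: ✗
flight=B13: ✓ → 55
flight=B64: ✓ → 35
delay_min_sum = 53 + 73 + 46 + 92 + 87 + 55 + 35 = 441

441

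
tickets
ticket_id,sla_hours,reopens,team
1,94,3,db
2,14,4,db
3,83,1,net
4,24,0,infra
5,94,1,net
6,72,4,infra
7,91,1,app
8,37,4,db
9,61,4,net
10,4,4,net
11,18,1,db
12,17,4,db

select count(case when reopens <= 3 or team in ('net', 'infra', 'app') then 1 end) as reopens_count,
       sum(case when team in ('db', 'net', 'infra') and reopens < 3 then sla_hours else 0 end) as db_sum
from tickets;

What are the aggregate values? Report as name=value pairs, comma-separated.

reopens_count=9, db_sum=219

[reopens_count: reopens <= 3 or team in ('net', 'infra', 'app')]
ticket_id=1: ✓ → 1
ticket_id=2: ✗
ticket_id=3: ✓ → 1
ticket_id=4: ✓ → 1
ticket_id=5: ✓ → 1
ticket_id=6: ✓ → 1
ticket_id=7: ✓ → 1
ticket_id=8: ✗
ticket_id=9: ✓ → 1
ticket_id=10: ✓ → 1
ticket_id=11: ✓ → 1
ticket_id=12: ✗
reopens_count = COUNT(1, 1, 1, 1, 1, 1, 1, 1, 1) = 9
—
[db_sum: team in ('db', 'net', 'infra') and reopens < 3]
ticket_id=1: ✗
ticket_id=2: ✗
ticket_id=3: ✓ → 83
ticket_id=4: ✓ → 24
ticket_id=5: ✓ → 94
ticket_id=6: ✗
ticket_id=7: ✗
ticket_id=8: ✗
ticket_id=9: ✗
ticket_id=10: ✗
ticket_id=11: ✓ → 18
ticket_id=12: ✗
db_sum = 83 + 24 + 94 + 18 = 219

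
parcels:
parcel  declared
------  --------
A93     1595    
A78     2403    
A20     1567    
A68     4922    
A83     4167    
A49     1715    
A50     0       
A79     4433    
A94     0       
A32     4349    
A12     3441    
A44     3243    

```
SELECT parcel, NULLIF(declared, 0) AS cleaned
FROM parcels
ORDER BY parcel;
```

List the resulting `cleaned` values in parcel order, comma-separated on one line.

3441, 1567, 4349, 3243, 1715, NULL, 4922, 2403, 4433, 4167, 1595, NULL

parcel=A12: declared=3441 vs 0: differ → 3441
parcel=A20: declared=1567 vs 0: differ → 1567
parcel=A32: declared=4349 vs 0: differ → 4349
parcel=A44: declared=3243 vs 0: differ → 3243
parcel=A49: declared=1715 vs 0: differ → 1715
parcel=A50: declared=0 vs 0: equal → NULL
parcel=A68: declared=4922 vs 0: differ → 4922
parcel=A78: declared=2403 vs 0: differ → 2403
parcel=A79: declared=4433 vs 0: differ → 4433
parcel=A83: declared=4167 vs 0: differ → 4167
parcel=A93: declared=1595 vs 0: differ → 1595
parcel=A94: declared=0 vs 0: equal → NULL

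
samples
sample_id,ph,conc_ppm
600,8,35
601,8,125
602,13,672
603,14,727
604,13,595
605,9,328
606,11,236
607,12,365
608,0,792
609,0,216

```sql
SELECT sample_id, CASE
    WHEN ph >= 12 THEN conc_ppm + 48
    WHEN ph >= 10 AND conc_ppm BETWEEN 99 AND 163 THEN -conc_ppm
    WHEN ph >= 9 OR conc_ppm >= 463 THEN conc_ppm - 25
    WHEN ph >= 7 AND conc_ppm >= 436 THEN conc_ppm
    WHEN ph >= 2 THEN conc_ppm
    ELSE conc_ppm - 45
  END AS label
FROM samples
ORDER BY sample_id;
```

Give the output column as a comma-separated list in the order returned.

35, 125, 720, 775, 643, 303, 211, 413, 767, 171

sample_id=600: ph >= 2 → 35
sample_id=601: ph >= 2 → 125
sample_id=602: ph >= 12 → 720
sample_id=603: ph >= 12 → 775
sample_id=604: ph >= 12 → 643
sample_id=605: ph >= 9 OR conc_ppm >= 463 → 303
sample_id=606: ph >= 9 OR conc_ppm >= 463 → 211
sample_id=607: ph >= 12 → 413
sample_id=608: ph >= 9 OR conc_ppm >= 463 → 767
sample_id=609: ELSE → 171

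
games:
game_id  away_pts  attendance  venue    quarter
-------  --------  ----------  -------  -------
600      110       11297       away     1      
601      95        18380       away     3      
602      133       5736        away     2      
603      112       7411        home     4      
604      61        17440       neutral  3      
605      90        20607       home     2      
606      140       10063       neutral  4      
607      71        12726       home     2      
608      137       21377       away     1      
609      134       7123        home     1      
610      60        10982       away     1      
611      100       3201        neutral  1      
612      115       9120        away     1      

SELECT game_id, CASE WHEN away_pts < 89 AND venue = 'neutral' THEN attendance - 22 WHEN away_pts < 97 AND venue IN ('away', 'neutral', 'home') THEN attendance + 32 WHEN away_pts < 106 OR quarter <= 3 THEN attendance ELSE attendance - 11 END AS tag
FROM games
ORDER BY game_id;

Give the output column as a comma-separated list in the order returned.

game_id=600: away_pts < 106 OR quarter <= 3 → 11297
game_id=601: away_pts < 97 AND venue IN ('away', 'neutral', 'home') → 18412
game_id=602: away_pts < 106 OR quarter <= 3 → 5736
game_id=603: ELSE → 7400
game_id=604: away_pts < 89 AND venue = 'neutral' → 17418
game_id=605: away_pts < 97 AND venue IN ('away', 'neutral', 'home') → 20639
game_id=606: ELSE → 10052
game_id=607: away_pts < 97 AND venue IN ('away', 'neutral', 'home') → 12758
game_id=608: away_pts < 106 OR quarter <= 3 → 21377
game_id=609: away_pts < 106 OR quarter <= 3 → 7123
game_id=610: away_pts < 97 AND venue IN ('away', 'neutral', 'home') → 11014
game_id=611: away_pts < 106 OR quarter <= 3 → 3201
game_id=612: away_pts < 106 OR quarter <= 3 → 9120

11297, 18412, 5736, 7400, 17418, 20639, 10052, 12758, 21377, 7123, 11014, 3201, 9120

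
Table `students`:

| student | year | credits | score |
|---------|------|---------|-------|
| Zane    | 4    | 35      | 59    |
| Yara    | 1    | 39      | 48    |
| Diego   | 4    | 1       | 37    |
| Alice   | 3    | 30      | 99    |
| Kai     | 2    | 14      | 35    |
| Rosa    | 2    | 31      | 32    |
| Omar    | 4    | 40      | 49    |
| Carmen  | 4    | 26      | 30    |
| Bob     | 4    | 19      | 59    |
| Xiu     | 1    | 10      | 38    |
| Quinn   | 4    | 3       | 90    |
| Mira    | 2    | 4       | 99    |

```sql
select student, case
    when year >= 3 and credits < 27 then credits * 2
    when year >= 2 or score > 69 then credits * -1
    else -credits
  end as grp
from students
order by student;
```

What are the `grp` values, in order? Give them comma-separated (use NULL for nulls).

student=Alice: year >= 2 or score > 69 → -30
student=Bob: year >= 3 and credits < 27 → 38
student=Carmen: year >= 3 and credits < 27 → 52
student=Diego: year >= 3 and credits < 27 → 2
student=Kai: year >= 2 or score > 69 → -14
student=Mira: year >= 2 or score > 69 → -4
student=Omar: year >= 2 or score > 69 → -40
student=Quinn: year >= 3 and credits < 27 → 6
student=Rosa: year >= 2 or score > 69 → -31
student=Xiu: ELSE → -10
student=Yara: ELSE → -39
student=Zane: year >= 2 or score > 69 → -35

-30, 38, 52, 2, -14, -4, -40, 6, -31, -10, -39, -35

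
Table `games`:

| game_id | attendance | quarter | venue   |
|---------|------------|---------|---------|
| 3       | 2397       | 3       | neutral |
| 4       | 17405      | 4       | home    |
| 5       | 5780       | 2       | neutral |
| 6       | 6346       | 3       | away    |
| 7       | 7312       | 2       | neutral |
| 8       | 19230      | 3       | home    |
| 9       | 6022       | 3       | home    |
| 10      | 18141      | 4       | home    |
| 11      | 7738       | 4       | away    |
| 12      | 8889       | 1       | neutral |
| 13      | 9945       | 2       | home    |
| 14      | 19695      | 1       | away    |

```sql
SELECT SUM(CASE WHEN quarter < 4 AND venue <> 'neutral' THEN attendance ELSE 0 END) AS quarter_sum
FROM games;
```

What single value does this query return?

game_id=3: ✗
game_id=4: ✗
game_id=5: ✗
game_id=6: ✓ → 6346
game_id=7: ✗
game_id=8: ✓ → 19230
game_id=9: ✓ → 6022
game_id=10: ✗
game_id=11: ✗
game_id=12: ✗
game_id=13: ✓ → 9945
game_id=14: ✓ → 19695
quarter_sum = 6346 + 19230 + 6022 + 9945 + 19695 = 61238

61238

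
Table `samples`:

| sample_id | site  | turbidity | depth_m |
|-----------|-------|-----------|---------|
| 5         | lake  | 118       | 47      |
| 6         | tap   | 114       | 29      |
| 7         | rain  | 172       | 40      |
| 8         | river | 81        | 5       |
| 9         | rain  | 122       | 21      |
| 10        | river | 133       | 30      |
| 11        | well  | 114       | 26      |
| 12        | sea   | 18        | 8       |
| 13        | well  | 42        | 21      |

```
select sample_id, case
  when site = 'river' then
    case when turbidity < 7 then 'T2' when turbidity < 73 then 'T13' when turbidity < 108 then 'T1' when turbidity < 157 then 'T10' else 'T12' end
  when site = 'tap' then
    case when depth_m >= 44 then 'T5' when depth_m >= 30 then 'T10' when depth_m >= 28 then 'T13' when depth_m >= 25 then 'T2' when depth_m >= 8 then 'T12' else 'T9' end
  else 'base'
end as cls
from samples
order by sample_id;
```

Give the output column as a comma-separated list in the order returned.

base, T13, base, T1, base, T10, base, base, base

sample_id=5: site='lake' → outer ELSE → base
sample_id=6: site='tap' → inner[depth_m >= 28] → T13
sample_id=7: site='rain' → outer ELSE → base
sample_id=8: site='river' → inner[turbidity < 108] → T1
sample_id=9: site='rain' → outer ELSE → base
sample_id=10: site='river' → inner[turbidity < 157] → T10
sample_id=11: site='well' → outer ELSE → base
sample_id=12: site='sea' → outer ELSE → base
sample_id=13: site='well' → outer ELSE → base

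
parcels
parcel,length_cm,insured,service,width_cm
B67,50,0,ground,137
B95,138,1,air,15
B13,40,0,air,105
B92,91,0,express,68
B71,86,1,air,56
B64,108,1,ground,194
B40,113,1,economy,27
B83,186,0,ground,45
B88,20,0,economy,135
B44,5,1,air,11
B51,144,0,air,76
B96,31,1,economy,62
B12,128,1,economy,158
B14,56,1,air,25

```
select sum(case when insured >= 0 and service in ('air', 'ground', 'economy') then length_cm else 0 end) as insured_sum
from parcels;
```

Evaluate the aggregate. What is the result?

1105

parcel=B67: ✓ → 50
parcel=B95: ✓ → 138
parcel=B13: ✓ → 40
parcel=B92: ✗
parcel=B71: ✓ → 86
parcel=B64: ✓ → 108
parcel=B40: ✓ → 113
parcel=B83: ✓ → 186
parcel=B88: ✓ → 20
parcel=B44: ✓ → 5
parcel=B51: ✓ → 144
parcel=B96: ✓ → 31
parcel=B12: ✓ → 128
parcel=B14: ✓ → 56
insured_sum = 50 + 138 + 40 + 86 + 108 + 113 + 186 + 20 + 5 + 144 + 31 + 128 + 56 = 1105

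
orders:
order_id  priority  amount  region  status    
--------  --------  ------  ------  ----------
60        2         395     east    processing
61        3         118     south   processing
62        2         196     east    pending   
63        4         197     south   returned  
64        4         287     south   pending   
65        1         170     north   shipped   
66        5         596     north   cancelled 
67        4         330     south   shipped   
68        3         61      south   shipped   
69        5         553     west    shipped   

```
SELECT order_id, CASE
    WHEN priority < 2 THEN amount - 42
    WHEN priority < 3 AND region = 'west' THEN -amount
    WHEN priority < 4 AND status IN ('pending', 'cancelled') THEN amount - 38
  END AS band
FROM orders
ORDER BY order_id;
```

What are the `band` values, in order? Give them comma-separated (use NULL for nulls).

order_id=60: (no match → NULL) → NULL
order_id=61: (no match → NULL) → NULL
order_id=62: priority < 4 AND status IN ('pending', 'cancelled') → 158
order_id=63: (no match → NULL) → NULL
order_id=64: (no match → NULL) → NULL
order_id=65: priority < 2 → 128
order_id=66: (no match → NULL) → NULL
order_id=67: (no match → NULL) → NULL
order_id=68: (no match → NULL) → NULL
order_id=69: (no match → NULL) → NULL

NULL, NULL, 158, NULL, NULL, 128, NULL, NULL, NULL, NULL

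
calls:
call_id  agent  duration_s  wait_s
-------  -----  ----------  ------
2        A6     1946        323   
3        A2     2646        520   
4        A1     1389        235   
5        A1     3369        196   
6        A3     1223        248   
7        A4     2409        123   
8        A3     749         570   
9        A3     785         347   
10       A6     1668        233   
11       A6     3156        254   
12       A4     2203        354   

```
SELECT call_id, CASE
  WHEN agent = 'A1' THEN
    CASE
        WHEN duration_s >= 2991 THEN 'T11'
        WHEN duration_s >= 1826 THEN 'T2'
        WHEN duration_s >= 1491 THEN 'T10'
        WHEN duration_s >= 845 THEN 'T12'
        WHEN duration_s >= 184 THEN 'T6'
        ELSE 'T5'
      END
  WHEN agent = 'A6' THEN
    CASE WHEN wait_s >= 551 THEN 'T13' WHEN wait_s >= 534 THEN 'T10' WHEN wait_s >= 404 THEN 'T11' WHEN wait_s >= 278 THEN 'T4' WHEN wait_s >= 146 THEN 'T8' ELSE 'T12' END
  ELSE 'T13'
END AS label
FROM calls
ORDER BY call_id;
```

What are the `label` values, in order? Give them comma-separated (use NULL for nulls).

T4, T13, T12, T11, T13, T13, T13, T13, T8, T8, T13

call_id=2: agent='A6' → inner[wait_s >= 278] → T4
call_id=3: agent='A2' → outer ELSE → T13
call_id=4: agent='A1' → inner[duration_s >= 845] → T12
call_id=5: agent='A1' → inner[duration_s >= 2991] → T11
call_id=6: agent='A3' → outer ELSE → T13
call_id=7: agent='A4' → outer ELSE → T13
call_id=8: agent='A3' → outer ELSE → T13
call_id=9: agent='A3' → outer ELSE → T13
call_id=10: agent='A6' → inner[wait_s >= 146] → T8
call_id=11: agent='A6' → inner[wait_s >= 146] → T8
call_id=12: agent='A4' → outer ELSE → T13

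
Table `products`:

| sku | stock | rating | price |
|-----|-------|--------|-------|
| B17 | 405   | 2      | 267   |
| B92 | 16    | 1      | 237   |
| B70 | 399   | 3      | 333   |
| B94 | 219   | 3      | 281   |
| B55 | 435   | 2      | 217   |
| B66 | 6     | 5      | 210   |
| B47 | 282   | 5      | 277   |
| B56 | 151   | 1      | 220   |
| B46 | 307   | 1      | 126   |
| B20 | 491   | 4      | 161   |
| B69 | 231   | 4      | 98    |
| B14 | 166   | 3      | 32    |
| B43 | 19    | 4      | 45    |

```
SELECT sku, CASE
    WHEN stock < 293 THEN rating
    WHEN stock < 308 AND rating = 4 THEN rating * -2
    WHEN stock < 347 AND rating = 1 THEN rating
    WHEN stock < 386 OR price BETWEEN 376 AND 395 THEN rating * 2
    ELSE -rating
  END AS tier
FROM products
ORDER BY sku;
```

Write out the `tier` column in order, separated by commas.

3, -2, -4, 4, 1, 5, -2, 1, 5, 4, -3, 1, 3

sku=B14: stock < 293 → 3
sku=B17: ELSE → -2
sku=B20: ELSE → -4
sku=B43: stock < 293 → 4
sku=B46: stock < 347 AND rating = 1 → 1
sku=B47: stock < 293 → 5
sku=B55: ELSE → -2
sku=B56: stock < 293 → 1
sku=B66: stock < 293 → 5
sku=B69: stock < 293 → 4
sku=B70: ELSE → -3
sku=B92: stock < 293 → 1
sku=B94: stock < 293 → 3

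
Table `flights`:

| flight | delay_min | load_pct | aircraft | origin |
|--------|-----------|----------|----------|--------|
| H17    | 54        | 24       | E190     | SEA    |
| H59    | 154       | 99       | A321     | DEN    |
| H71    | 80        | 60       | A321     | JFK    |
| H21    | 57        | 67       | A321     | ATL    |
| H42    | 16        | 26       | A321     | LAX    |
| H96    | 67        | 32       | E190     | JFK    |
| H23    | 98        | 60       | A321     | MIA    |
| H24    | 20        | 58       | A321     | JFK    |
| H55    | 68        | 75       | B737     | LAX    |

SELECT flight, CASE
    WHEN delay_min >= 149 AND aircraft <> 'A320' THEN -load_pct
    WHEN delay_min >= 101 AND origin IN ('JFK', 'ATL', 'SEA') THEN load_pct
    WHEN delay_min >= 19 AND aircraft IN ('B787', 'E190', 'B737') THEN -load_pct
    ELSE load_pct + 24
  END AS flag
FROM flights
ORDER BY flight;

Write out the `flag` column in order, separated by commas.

-24, 91, 84, 82, 50, -75, -99, 84, -32

flight=H17: delay_min >= 19 AND aircraft IN ('B787', 'E190', 'B737') → -24
flight=H21: ELSE → 91
flight=H23: ELSE → 84
flight=H24: ELSE → 82
flight=H42: ELSE → 50
flight=H55: delay_min >= 19 AND aircraft IN ('B787', 'E190', 'B737') → -75
flight=H59: delay_min >= 149 AND aircraft <> 'A320' → -99
flight=H71: ELSE → 84
flight=H96: delay_min >= 19 AND aircraft IN ('B787', 'E190', 'B737') → -32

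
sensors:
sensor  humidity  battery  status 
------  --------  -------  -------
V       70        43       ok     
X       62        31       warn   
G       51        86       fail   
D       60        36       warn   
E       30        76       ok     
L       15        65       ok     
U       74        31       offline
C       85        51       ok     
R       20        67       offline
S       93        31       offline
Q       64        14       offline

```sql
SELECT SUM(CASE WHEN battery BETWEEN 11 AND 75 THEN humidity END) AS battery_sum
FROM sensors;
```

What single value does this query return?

sensor=V: ✓ → 70
sensor=X: ✓ → 62
sensor=G: ✗
sensor=D: ✓ → 60
sensor=E: ✗
sensor=L: ✓ → 15
sensor=U: ✓ → 74
sensor=C: ✓ → 85
sensor=R: ✓ → 20
sensor=S: ✓ → 93
sensor=Q: ✓ → 64
battery_sum = 70 + 62 + 60 + 15 + 74 + 85 + 20 + 93 + 64 = 543

543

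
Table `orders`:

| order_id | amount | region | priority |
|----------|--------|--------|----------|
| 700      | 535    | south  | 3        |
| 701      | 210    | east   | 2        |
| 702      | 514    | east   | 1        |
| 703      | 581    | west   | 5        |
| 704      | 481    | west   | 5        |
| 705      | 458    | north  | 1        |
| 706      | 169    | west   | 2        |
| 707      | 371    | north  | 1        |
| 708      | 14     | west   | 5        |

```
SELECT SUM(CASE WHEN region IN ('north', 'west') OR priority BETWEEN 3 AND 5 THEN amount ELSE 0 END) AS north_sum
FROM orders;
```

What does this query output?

order_id=700: ✓ → 535
order_id=701: ✗
order_id=702: ✗
order_id=703: ✓ → 581
order_id=704: ✓ → 481
order_id=705: ✓ → 458
order_id=706: ✓ → 169
order_id=707: ✓ → 371
order_id=708: ✓ → 14
north_sum = 535 + 581 + 481 + 458 + 169 + 371 + 14 = 2609

2609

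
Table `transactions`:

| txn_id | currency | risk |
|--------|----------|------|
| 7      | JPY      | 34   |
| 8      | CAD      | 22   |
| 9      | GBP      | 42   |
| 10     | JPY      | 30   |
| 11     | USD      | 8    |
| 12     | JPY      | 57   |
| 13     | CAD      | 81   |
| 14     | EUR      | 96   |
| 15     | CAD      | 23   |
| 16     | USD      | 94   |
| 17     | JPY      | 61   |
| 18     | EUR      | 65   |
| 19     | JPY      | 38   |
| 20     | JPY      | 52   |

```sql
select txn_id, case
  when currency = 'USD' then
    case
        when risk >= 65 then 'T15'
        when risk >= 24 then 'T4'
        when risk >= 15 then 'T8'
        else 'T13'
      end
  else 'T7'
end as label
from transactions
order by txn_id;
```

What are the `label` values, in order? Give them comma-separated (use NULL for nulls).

txn_id=7: currency='JPY' → outer ELSE → T7
txn_id=8: currency='CAD' → outer ELSE → T7
txn_id=9: currency='GBP' → outer ELSE → T7
txn_id=10: currency='JPY' → outer ELSE → T7
txn_id=11: currency='USD' → inner[ELSE] → T13
txn_id=12: currency='JPY' → outer ELSE → T7
txn_id=13: currency='CAD' → outer ELSE → T7
txn_id=14: currency='EUR' → outer ELSE → T7
txn_id=15: currency='CAD' → outer ELSE → T7
txn_id=16: currency='USD' → inner[risk >= 65] → T15
txn_id=17: currency='JPY' → outer ELSE → T7
txn_id=18: currency='EUR' → outer ELSE → T7
txn_id=19: currency='JPY' → outer ELSE → T7
txn_id=20: currency='JPY' → outer ELSE → T7

T7, T7, T7, T7, T13, T7, T7, T7, T7, T15, T7, T7, T7, T7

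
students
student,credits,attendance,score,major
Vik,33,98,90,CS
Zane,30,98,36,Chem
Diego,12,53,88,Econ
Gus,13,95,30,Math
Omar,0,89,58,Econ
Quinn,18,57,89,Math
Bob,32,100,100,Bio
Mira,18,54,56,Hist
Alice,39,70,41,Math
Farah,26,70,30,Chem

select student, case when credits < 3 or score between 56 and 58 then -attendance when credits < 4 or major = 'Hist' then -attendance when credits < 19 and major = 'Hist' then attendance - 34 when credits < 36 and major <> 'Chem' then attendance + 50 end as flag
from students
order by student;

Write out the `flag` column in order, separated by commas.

NULL, 150, 103, NULL, 145, -54, -89, 107, 148, NULL

student=Alice: (no match → NULL) → NULL
student=Bob: credits < 36 and major <> 'Chem' → 150
student=Diego: credits < 36 and major <> 'Chem' → 103
student=Farah: (no match → NULL) → NULL
student=Gus: credits < 36 and major <> 'Chem' → 145
student=Mira: credits < 3 or score between 56 and 58 → -54
student=Omar: credits < 3 or score between 56 and 58 → -89
student=Quinn: credits < 36 and major <> 'Chem' → 107
student=Vik: credits < 36 and major <> 'Chem' → 148
student=Zane: (no match → NULL) → NULL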